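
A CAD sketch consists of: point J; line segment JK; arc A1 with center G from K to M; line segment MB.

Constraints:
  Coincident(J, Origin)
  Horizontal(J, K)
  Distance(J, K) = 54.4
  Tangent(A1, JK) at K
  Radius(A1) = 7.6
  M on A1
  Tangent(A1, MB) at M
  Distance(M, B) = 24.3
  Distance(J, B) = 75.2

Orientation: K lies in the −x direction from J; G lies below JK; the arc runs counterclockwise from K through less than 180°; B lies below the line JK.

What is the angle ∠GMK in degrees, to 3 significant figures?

55.0°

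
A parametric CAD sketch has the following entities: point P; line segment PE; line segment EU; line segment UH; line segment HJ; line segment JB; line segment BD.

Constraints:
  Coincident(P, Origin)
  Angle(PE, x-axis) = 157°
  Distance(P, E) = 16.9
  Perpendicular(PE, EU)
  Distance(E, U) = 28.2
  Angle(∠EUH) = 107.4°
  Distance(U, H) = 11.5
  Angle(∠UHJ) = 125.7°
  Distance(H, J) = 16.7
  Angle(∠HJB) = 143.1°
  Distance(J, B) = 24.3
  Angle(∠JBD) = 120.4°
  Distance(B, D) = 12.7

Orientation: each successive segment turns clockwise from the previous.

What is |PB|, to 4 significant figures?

14.31

∠UHJ = 125.7° gives HJ at -59.90° from the x-axis; with |HJ| = 16.7, J = (15.28, 16.99). ∠HJB = 143.1° gives JB at -96.80° from the x-axis; with |JB| = 24.3, B = (12.41, -7.138). Then |PB| = |B − P| = 14.31.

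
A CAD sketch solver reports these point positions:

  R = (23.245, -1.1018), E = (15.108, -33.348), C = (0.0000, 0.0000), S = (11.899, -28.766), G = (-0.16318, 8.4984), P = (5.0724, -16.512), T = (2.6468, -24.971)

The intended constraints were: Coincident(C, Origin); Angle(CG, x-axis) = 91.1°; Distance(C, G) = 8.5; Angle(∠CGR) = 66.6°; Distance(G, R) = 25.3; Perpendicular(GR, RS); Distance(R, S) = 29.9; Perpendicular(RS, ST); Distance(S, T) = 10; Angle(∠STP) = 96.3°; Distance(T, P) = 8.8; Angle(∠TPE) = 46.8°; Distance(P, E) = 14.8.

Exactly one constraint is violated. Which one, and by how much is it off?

Distance(P, E) = 14.8 — off by 4.80.

C = (0.00, 0.00) ✓; CG at 91.10° ✓; |CG| = 8.500 ✓; ∠CGR = 66.60° ✓; |GR| = 25.30 ✓; ∠(GR, RS) = 90.00° ✓; |RS| = 29.90 ✓; ∠(RS, ST) = 90.00° ✓; |ST| = 10.00 ✓; ∠STP = 96.30° ✓; |TP| = 8.800 ✓; ∠TPE = 46.80° ✓; |PE| = 19.60 ✗.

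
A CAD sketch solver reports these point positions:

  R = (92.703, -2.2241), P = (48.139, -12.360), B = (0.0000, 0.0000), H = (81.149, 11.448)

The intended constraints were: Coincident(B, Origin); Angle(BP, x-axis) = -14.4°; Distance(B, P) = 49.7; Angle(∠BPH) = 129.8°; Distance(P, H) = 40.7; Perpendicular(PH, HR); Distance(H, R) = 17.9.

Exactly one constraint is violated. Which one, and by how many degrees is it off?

Perpendicular(PH, HR) — off by 4.40°.

B = (0.00, 0.00) ✓; BP at -14.40° ✓; |BP| = 49.70 ✓; ∠BPH = 129.8° ✓; |PH| = 40.70 ✓; ∠(PH, HR) = 85.60° ✗; |HR| = 17.90 ✓.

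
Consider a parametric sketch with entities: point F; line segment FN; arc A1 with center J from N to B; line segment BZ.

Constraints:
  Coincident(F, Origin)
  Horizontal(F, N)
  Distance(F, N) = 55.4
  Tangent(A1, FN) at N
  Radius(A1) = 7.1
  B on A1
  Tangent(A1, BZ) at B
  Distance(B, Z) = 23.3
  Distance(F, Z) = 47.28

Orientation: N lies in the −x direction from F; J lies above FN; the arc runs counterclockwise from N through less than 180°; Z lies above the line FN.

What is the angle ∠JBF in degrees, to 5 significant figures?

161.78°

Checks: |JB| = 7.100 ✓; ∠(JB, BZ) = 90.00° ✓; |BZ| = 23.30 ✓; |FZ| = 47.28 ✓.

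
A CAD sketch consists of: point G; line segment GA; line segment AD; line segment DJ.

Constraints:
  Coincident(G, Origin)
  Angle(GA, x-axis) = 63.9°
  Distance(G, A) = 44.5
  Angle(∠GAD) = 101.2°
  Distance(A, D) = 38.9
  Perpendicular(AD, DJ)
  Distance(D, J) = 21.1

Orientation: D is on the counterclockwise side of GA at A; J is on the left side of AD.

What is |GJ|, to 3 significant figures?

52.6

G is at the origin; GA runs at 63.9° with length 44.5, so A = 44.5·(cos 63.9°, sin 63.9°) = (19.6, 40.0). ∠GAD = 101.2°, so AD runs at 63.9° + (180° − 101.2°) = 143° from the x-axis; with |AD| = 38.9, D = A + 38.9·(cos 143°, sin 143°) = (-11.4, 63.5). The perpendicularity gives DJ at right angles to AD; with |DJ| = 21.1 on the left of AD, J = D + 21.1·(-0.606, -0.795) = (-24.2, 46.8). Then |GJ| = |J − G| = 52.6.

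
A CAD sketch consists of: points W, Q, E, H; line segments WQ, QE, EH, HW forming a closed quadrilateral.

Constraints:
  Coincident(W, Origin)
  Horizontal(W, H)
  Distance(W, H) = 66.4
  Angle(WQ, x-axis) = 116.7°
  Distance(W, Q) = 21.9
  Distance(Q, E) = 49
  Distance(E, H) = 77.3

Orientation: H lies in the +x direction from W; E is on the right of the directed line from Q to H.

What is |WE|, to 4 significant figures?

29.67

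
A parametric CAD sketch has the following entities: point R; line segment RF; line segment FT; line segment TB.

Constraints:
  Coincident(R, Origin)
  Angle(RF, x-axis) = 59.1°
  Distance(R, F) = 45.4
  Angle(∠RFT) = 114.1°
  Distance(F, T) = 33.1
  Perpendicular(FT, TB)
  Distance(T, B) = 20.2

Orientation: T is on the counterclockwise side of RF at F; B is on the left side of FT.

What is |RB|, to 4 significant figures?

55.84

∠RFT = 114.1°, so FT runs at 59.1° + (180° − 114.1°) = 125.0° from the x-axis; with |FT| = 33.1, T = F + 33.1·(cos 125.0°, sin 125.0°) = (4.329, 66.07). The perpendicularity gives TB at right angles to FT; with |TB| = 20.2 on the left of FT, B = T + 20.2·(-0.8192, -0.5736) = (-12.22, 54.48). Then |RB| = |B − R| = 55.84.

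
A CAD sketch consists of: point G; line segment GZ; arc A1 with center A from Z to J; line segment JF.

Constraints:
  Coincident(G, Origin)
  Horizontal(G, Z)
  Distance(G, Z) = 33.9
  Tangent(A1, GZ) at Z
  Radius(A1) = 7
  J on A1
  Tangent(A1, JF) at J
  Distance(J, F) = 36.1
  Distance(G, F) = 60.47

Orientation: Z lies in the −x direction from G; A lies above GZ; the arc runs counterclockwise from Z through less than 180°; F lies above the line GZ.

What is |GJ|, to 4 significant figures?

29.31

G is at the origin; G and Z share the same y with |GZ| = 33.9 and Z on the −x side, so Z = (-33.90, 0.000). The tangent condition forces AZ to be normal to GZ, so A = Z + (0, 7) = (-33.90, 7.000). Since AJ ⟂ JF (tangency), |AF| = √(7.0² + 36.1²) = 36.77 regardless of where J sits on A1. So F lies on both circle(G, 60.47) and circle(A, 36.77); the above-GZ intersection is F = (-42.85, 42.67). J is the foot of the tangent from F: J = (-27.56, 9.965).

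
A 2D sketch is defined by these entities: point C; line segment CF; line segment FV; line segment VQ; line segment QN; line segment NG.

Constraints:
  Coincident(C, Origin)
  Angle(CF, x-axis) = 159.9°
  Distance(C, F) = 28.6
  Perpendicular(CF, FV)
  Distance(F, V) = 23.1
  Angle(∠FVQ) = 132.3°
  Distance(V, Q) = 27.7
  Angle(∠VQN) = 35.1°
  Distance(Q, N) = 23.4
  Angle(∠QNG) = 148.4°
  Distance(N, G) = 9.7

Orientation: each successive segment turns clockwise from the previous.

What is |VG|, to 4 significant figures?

14.09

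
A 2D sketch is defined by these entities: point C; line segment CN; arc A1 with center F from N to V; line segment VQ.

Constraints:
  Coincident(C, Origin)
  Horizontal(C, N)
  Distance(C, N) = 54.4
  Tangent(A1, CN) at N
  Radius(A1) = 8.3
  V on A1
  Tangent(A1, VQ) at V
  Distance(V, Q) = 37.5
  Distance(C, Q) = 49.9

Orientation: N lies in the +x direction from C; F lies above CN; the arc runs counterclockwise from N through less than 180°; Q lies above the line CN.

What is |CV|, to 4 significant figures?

61.54

Checks: |FV| = 8.300 ✓; ∠(FV, VQ) = 90.00° ✓; |VQ| = 37.50 ✓; |CQ| = 49.90 ✓.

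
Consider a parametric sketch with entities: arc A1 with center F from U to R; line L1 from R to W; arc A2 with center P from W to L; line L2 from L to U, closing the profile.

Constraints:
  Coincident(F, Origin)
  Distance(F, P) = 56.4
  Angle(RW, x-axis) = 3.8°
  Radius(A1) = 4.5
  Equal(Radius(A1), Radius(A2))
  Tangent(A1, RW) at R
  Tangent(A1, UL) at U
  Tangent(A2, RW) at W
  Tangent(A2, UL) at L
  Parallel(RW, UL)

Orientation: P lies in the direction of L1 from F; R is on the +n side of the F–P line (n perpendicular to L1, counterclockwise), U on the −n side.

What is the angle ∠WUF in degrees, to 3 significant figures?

80.9°

The slot axis is L1's direction at 3.8°, so u = (cos 3.8°, sin 3.8°) = (0.998, 0.0663) and n = (−sin 3.8°, cos 3.8°) = (-0.0663, 0.998). F is at the origin and P lies 56.4 along u from F, so P = 56.4·u = (56.3, 3.74). Tangency of A1 to both parallel lines with radius 4.5 puts R and U at F ± 4.5·n: R = (-0.298, 4.49), U = (0.298, -4.49). Equal radii place W and L the same way about P: W = P + 4.5·n = (56.0, 8.23), L = P − 4.5·n = (56.6, -0.752). Then cos ∠WUF = UW·UF / (|UW||UF|), giving 80.9°.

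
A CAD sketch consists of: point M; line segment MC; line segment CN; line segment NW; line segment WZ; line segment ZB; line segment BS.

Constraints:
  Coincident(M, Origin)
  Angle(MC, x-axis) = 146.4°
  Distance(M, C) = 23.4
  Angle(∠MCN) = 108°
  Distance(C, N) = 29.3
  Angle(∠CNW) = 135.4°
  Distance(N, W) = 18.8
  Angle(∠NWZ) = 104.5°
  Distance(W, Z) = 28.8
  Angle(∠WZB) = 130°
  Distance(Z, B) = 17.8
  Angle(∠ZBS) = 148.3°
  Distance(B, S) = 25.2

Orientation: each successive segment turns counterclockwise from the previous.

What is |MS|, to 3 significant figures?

11.0

∠WZB = 130.0° gives ZB at 28.5° from the x-axis; with |ZB| = 17.8, B = (-2.30, -26.0). ∠ZBS = 148.3° gives BS at 60.2° from the x-axis; with |BS| = 25.2, S = (10.2, -4.10). Then |MS| = |S − M| = 11.0.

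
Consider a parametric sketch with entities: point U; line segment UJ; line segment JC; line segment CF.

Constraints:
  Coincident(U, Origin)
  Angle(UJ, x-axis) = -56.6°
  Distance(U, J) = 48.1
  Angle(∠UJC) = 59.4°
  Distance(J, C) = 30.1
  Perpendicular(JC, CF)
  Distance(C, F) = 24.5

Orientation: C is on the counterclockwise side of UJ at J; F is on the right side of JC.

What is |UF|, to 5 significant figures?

66.140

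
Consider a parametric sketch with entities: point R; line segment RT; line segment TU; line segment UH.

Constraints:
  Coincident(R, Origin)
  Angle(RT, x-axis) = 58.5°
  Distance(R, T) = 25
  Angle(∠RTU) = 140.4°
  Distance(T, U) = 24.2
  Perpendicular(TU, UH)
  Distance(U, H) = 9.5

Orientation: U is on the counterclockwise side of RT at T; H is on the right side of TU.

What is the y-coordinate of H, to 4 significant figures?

46.61

∠RTU = 140.4°, so TU runs at 58.5° + (180° − 140.4°) = 98.10° from the x-axis; with |TU| = 24.2, U = T + 24.2·(cos 98.10°, sin 98.10°) = (9.653, 45.27). The perpendicularity gives UH at right angles to TU; with |UH| = 9.5 on the right of TU, H = U + 9.5·(0.9900, 0.1409) = (19.06, 46.61). So H.y = 46.61.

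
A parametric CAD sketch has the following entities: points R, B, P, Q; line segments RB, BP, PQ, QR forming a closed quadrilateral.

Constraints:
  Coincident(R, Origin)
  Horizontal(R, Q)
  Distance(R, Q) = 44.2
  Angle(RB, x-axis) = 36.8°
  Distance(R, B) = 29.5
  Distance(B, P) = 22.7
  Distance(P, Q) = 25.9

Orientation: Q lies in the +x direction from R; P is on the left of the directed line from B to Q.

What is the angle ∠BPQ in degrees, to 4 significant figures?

67.48°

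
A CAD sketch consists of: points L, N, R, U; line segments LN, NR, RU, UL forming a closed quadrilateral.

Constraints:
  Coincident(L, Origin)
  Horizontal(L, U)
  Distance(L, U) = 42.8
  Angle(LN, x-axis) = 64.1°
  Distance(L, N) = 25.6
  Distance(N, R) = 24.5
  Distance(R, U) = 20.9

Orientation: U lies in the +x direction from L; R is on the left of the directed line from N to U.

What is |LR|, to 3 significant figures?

40.5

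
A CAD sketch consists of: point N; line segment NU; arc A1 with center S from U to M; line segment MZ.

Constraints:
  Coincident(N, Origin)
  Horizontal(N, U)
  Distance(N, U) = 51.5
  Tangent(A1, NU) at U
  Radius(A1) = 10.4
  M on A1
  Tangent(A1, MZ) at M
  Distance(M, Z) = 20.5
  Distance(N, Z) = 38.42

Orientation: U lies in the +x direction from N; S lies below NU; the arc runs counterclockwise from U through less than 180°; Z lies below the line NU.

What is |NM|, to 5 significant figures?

43.051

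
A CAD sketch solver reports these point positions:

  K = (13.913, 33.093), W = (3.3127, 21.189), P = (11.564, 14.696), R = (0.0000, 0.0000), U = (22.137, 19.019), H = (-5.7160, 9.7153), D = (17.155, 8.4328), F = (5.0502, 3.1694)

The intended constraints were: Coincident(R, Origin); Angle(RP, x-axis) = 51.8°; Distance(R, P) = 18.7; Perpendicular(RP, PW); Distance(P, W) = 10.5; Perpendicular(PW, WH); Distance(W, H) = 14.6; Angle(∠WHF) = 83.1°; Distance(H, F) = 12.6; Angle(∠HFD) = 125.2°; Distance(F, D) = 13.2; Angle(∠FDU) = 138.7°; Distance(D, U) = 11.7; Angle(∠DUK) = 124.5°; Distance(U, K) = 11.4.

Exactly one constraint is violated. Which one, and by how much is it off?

Distance(U, K) = 11.4 — off by 4.90.

R = (0.00, 0.00) ✓; RP at 51.80° ✓; |RP| = 18.70 ✓; ∠(RP, PW) = 90.00° ✓; |PW| = 10.50 ✓; ∠(PW, WH) = 90.00° ✓; |WH| = 14.60 ✓; ∠WHF = 83.10° ✓; |HF| = 12.60 ✓; ∠HFD = 125.2° ✓; |FD| = 13.20 ✓; ∠FDU = 138.7° ✓; |DU| = 11.70 ✓; ∠DUK = 124.5° ✓; |UK| = 16.30 ✗.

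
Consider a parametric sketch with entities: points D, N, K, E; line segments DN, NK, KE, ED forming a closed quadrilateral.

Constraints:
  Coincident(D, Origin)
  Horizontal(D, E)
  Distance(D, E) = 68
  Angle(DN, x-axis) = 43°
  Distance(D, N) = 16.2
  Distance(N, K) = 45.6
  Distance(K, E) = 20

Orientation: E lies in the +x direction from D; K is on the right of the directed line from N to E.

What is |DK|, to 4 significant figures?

52.79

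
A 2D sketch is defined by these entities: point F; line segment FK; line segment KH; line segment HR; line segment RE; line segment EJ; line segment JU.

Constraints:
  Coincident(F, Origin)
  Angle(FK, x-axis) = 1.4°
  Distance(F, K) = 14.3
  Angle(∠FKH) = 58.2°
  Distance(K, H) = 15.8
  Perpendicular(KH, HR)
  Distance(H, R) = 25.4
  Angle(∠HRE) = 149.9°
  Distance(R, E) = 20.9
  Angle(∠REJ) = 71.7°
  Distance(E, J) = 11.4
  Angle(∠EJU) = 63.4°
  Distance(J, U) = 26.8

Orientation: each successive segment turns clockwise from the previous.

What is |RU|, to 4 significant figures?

8.263

∠REJ = 71.7° gives EJ at 11.20° from the x-axis; with |EJ| = 11.4, J = (-14.72, 19.98). ∠EJU = 63.4° gives JU at -105.4° from the x-axis; with |JU| = 26.8, U = (-21.83, -5.858). Then |RU| = |U − R| = 8.263.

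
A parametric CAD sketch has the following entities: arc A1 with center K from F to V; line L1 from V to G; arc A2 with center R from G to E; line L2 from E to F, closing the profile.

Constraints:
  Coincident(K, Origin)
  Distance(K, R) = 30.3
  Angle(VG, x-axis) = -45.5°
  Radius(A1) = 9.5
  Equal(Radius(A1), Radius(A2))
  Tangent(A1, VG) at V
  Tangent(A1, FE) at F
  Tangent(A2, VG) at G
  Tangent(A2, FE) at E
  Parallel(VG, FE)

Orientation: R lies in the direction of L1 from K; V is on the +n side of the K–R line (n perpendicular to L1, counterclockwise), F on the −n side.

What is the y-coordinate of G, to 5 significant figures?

-14.953

The slot axis is L1's direction at -45.5°, so u = (cos -45.5°, sin -45.5°) = (0.70091, -0.71325) and n = (−sin -45.5°, cos -45.5°) = (0.71325, 0.70091). K is at the origin and R lies 30.3 along u from K, so R = 30.3·u = (21.238, -21.611). Tangency of A1 to both parallel lines with radius 9.5 puts V and F at K ± 9.5·n: V = (6.7759, 6.6586), F = (-6.7759, -6.6586). Equal radii place G and E the same way about R: G = R + 9.5·n = (28.013, -14.953), E = R − 9.5·n = (14.462, -28.270). So G.y = -14.953.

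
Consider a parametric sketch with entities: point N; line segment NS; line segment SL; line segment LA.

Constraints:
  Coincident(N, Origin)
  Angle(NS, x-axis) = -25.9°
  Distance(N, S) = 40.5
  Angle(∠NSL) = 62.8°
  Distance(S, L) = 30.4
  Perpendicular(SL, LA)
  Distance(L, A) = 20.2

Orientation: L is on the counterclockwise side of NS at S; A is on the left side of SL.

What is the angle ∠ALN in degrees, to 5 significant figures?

18.264°

N is at the origin; NS runs at -25.9° with length 40.5, so S = 40.5·(cos -25.9°, sin -25.9°) = (36.432, -17.690). ∠NSL = 62.8°, so SL runs at -25.9° + (180° − 62.8°) = 91.300° from the x-axis; with |SL| = 30.4, L = S + 30.4·(cos 91.300°, sin 91.300°) = (35.742, 12.702). SL ⟂ LA; with |LA| = 20.2 on the left of SL, A = L + 20.2·(-0.99974, -0.022687) = (15.548, 12.243). Then cos ∠ALN = LA·LN / (|LA||LN|), giving 18.264°.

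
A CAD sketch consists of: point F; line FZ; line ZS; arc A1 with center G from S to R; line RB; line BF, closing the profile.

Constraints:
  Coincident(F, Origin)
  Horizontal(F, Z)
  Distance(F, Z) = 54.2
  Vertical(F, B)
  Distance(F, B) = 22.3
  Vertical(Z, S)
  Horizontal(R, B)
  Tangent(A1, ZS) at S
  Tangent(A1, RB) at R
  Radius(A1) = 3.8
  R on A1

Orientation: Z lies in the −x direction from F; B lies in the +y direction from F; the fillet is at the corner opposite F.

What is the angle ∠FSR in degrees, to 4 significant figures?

63.85°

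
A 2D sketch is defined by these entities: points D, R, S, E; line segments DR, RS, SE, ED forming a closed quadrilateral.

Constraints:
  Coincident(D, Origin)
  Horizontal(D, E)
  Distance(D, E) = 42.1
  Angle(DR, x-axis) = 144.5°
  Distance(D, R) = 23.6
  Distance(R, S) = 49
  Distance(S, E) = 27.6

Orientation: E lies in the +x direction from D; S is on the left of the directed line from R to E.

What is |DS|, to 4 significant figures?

37.46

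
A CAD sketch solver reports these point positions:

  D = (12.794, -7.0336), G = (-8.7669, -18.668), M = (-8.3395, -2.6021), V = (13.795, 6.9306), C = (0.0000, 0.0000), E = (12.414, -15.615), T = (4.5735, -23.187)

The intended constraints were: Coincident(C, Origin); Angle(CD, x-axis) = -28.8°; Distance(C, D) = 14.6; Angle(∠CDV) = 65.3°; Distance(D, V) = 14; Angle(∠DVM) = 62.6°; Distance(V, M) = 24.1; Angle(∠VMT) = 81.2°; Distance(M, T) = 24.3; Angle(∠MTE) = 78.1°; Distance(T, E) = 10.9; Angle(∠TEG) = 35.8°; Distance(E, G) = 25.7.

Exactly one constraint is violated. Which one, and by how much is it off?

Distance(E, G) = 25.7 — off by 4.30.

C = (0.00, 0.00) ✓; CD at -28.80° ✓; |CD| = 14.60 ✓; ∠CDV = 65.30° ✓; |DV| = 14.00 ✓; ∠DVM = 62.60° ✓; |VM| = 24.10 ✓; ∠VMT = 81.20° ✓; |MT| = 24.30 ✓; ∠MTE = 78.10° ✓; |TE| = 10.90 ✓; ∠TEG = 35.80° ✓; |EG| = 21.40 ✗.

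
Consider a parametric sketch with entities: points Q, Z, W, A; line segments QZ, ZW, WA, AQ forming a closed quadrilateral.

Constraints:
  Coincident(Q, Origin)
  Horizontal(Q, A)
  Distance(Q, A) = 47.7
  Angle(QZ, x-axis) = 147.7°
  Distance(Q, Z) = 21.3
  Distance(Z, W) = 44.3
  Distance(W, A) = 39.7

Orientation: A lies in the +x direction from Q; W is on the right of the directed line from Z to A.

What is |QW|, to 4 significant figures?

23.97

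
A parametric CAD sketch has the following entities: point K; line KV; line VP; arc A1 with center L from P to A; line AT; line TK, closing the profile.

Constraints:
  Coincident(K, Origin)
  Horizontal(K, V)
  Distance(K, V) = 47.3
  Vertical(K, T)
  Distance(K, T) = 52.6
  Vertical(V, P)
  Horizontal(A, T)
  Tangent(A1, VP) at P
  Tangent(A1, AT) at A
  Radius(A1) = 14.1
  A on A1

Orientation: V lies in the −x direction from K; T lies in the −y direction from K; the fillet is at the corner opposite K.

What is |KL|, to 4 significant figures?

50.84

K is at the origin; KV is horizontal with |KV| = 47.3 and V on the −x side, so V = (-47.30, 0.000). K and T share the same x with |KT| = 52.6 and T on the −y side, so T = (0.000, -52.60). The virtual corner opposite K is at (-47.30, -52.60). The tangent condition forces LP to be normal to VP and since A1 is tangent to AT there, LA ⟂ AT, with radius 14.1, so the center L sits 14.1 in from both sides at L = (-33.20, -38.50). Then |KL| = |L − K| = 50.84.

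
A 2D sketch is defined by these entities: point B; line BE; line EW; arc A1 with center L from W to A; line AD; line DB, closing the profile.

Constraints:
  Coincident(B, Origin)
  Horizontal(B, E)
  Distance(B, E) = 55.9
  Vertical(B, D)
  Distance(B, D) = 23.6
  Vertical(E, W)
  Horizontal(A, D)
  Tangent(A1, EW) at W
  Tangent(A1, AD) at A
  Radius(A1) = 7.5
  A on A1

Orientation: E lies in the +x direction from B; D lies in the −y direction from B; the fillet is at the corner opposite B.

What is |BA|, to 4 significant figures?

53.85

B is at the origin; BE is horizontal with |BE| = 55.9 and E on the +x side, so E = (55.90, 0.000). BD is vertical with |BD| = 23.6 and D on the −y side, so D = (0.000, -23.60). The virtual corner opposite B is at (55.90, -23.60). The tangent condition forces LW to be normal to EW and tangency of A1 to AD means the radius LA is perpendicular to AD, with radius 7.5, so the center L sits 7.5 in from both sides at L = (48.40, -16.10). That places the tangent points at W = (55.90, -16.10) on EW and A = (48.40, -23.60) on AD. Then |BA| = |A − B| = 53.85.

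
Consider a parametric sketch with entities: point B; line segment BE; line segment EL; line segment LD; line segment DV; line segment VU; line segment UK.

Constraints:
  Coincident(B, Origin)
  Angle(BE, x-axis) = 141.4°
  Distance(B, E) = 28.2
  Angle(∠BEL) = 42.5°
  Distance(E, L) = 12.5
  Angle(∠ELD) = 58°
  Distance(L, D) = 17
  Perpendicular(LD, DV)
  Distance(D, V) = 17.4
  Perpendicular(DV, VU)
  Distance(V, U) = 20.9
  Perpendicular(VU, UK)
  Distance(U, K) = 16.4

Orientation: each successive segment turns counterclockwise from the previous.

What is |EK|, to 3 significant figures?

14.2

DV ⟂ VU, so VU runs at -139°; with |VU| = 20.9, U = (-34.4, 15.8). The perpendicularity gives UK at right angles to VU, so UK runs at -49.1°; with |UK| = 16.4, K = (-23.7, 3.45). Then |EK| = |K − E| = 14.2.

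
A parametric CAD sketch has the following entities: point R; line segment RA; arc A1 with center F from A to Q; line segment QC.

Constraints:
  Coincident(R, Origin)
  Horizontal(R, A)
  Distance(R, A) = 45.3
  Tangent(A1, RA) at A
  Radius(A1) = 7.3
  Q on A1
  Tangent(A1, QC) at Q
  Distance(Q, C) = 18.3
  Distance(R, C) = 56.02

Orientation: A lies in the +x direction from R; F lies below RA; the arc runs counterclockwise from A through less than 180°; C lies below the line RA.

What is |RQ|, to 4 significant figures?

40.81

R is at the origin; R and A share the same y with |RA| = 45.3 and A on the +x side, so A = (45.30, 0.000). A1 meets RA tangentially, so FA is at right angles to RA, so F = A + (0, -7.3) = (45.30, -7.300). Since FQ ⟂ QC (tangency), |FC| = √(7.3² + 18.3²) = 19.70 regardless of where Q sits on A1. So C lies on both circle(R, 56.02) and circle(F, 19.70); the below-RA intersection is C = (49.31, -26.59). Q is the foot of the tangent from C: Q = (39.21, -11.33).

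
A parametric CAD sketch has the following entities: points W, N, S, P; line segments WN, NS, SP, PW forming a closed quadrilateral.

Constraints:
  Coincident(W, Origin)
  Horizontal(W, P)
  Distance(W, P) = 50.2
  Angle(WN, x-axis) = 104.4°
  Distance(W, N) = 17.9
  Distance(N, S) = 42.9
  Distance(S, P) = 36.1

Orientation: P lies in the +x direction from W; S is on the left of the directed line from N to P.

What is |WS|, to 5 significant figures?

48.448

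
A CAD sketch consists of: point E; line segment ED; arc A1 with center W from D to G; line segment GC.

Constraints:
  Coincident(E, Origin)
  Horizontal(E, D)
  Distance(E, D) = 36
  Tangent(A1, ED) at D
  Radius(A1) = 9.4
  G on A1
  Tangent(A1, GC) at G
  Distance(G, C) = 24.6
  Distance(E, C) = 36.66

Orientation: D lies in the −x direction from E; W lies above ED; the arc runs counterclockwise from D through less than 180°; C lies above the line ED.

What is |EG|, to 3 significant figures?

27.8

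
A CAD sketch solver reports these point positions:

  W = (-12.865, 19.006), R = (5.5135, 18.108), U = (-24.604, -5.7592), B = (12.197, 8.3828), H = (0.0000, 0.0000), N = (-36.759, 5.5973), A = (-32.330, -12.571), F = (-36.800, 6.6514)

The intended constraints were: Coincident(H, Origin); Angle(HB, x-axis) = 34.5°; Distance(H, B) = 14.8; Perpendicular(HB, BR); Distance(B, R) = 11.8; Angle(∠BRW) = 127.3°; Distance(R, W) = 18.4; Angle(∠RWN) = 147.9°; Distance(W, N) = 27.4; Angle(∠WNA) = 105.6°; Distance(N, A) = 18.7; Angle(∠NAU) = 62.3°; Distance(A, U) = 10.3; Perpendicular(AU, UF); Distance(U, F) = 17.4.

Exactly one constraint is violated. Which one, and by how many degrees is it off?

Perpendicular(AU, UF) — off by 3.10°.

H = (0.00, 0.00) ✓; HB at 34.50° ✓; |HB| = 14.80 ✓; ∠(HB, BR) = 90.00° ✓; |BR| = 11.80 ✓; ∠BRW = 127.3° ✓; |RW| = 18.40 ✓; ∠RWN = 147.9° ✓; |WN| = 27.40 ✓; ∠WNA = 105.6° ✓; |NA| = 18.70 ✓; ∠NAU = 62.30° ✓; |AU| = 10.30 ✓; ∠(AU, UF) = 93.10° ✗; |UF| = 17.40 ✓.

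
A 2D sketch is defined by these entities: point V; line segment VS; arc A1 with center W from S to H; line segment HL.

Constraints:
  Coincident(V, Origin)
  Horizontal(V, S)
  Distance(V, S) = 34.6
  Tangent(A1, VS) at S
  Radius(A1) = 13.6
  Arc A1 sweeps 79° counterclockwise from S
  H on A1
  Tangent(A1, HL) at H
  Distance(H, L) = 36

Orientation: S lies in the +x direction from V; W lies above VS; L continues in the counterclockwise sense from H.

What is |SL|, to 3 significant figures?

50.6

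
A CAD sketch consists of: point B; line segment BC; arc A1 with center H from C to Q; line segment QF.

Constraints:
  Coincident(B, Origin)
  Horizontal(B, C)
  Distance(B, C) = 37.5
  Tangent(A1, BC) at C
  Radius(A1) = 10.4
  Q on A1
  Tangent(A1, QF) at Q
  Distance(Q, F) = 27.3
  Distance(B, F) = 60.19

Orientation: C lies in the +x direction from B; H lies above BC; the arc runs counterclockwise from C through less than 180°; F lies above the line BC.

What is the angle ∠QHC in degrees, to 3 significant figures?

92.9°

B is at the origin; BC is horizontal with |BC| = 37.5 and C on the +x side, so C = (37.5, 0.00). A1 meets BC tangentially, so HC is at right angles to BC, so H = C + (0, 10.4) = (37.5, 10.4). Since HQ ⟂ QF (tangency), |HF| = √(10.4² + 27.3²) = 29.2 regardless of where Q sits on A1. So F lies on both circle(B, 60.19) and circle(H, 29.2); the above-BC intersection is F = (46.5, 38.2). Q is the foot of the tangent from F: Q = (47.9, 10.9).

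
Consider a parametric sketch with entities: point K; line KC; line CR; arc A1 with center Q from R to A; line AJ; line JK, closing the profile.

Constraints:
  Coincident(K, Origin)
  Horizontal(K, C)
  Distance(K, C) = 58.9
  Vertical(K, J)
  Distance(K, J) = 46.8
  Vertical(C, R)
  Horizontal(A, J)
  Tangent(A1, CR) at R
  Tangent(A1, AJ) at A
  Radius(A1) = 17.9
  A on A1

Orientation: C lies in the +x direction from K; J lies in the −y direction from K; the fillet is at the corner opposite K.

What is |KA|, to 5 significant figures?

62.219

K is at the origin; K and C share the same y with |KC| = 58.9 and C on the +x side, so C = (58.900, 0.0000). KJ is vertical with |KJ| = 46.8 and J on the −y side, so J = (0.0000, -46.800). The virtual corner opposite K is at (58.900, -46.800). Tangency of A1 to CR means the radius QR is perpendicular to CR and the tangent condition forces QA to be normal to AJ, with radius 17.9, so the center Q sits 17.9 in from both sides at Q = (41.000, -28.900). That places the tangent points at R = (58.900, -28.900) on CR and A = (41.000, -46.800) on AJ. Then |KA| = |A − K| = 62.219.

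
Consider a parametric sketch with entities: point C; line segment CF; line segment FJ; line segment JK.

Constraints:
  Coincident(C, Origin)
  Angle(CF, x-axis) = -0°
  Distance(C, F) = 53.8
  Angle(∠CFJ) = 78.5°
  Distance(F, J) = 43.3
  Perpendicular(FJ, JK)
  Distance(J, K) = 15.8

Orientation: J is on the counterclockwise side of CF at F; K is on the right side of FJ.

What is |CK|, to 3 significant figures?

75.9

∠CFJ = 78.5°, so FJ runs at -0.0° + (180° − 78.5°) = 102° from the x-axis; with |FJ| = 43.3, J = F + 43.3·(cos 102°, sin 102°) = (45.2, 42.4). The perpendicularity gives JK at right angles to FJ; with |JK| = 15.8 on the right of FJ, K = J + 15.8·(0.980, 0.199) = (60.7, 45.6). Then |CK| = |K − C| = 75.9.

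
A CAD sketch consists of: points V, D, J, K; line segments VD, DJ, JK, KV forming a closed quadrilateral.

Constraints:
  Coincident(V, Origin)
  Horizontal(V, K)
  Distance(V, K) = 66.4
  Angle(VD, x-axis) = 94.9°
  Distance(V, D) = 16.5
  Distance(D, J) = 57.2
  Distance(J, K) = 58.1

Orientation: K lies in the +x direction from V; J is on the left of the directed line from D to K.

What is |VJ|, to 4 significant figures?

67.99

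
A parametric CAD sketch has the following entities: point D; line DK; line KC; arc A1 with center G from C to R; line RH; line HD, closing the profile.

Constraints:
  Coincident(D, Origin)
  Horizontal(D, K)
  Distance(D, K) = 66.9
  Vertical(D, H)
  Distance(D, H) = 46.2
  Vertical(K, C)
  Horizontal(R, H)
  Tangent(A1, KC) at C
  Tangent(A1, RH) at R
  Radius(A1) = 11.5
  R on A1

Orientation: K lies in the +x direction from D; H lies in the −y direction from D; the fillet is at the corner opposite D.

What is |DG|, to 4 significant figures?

65.37

D and H share the same x with |DH| = 46.2 and H on the −y side, so H = (0.000, -46.20). The virtual corner opposite D is at (66.90, -46.20). Tangency of A1 to KC means the radius GC is perpendicular to KC and tangency of A1 to RH means the radius GR is perpendicular to RH, with radius 11.5, so the center G sits 11.5 in from both sides at G = (55.40, -34.70). Then |DG| = |G − D| = 65.37.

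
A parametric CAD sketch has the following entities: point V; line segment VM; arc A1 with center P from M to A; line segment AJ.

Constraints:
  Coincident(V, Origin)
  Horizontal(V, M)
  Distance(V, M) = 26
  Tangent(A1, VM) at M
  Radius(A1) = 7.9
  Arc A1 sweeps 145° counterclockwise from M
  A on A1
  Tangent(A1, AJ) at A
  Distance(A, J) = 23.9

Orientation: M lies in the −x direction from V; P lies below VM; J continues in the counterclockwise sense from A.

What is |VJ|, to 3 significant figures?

30.1

V is at the origin; VM is horizontal with |VM| = 26.0 and M on the −x side, so M = (-26.0, 0.00). A1 meets VM tangentially, so PM is at right angles to VM, so P = M + (0, -7.9) = (-26.0, -7.90). On A1, M sits at bearing 90° from P; a 145° counterclockwise sweep puts A at bearing 235°, so A = P + 7.9·(cos 235°, sin 235°) = (-30.5, -14.4). Tangency of A1 to AJ means the radius PA is perpendicular to AJ, so AJ runs along (−sin 235°, cos 235°); with |AJ| = 23.9, J = (-11.0, -28.1). Then |VJ| = |J − V| = 30.1.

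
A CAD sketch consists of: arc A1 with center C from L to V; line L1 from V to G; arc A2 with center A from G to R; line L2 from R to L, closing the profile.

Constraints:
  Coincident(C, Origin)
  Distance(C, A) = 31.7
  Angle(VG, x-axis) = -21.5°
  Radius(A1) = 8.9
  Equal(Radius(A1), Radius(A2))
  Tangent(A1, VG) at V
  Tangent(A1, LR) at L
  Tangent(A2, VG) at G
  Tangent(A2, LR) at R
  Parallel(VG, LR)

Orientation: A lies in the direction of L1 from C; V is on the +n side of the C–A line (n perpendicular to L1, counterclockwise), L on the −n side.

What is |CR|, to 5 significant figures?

32.926

The slot axis is L1's direction at -21.5°, so u = (cos -21.5°, sin -21.5°) = (0.93042, -0.36650) and n = (−sin -21.5°, cos -21.5°) = (0.36650, 0.93042). C is at the origin and A lies 31.7 along u from C, so A = 31.7·u = (29.494, -11.618). Tangency of A1 to both parallel lines with radius 8.9 puts V and L at C ± 8.9·n: V = (3.2619, 8.2807), L = (-3.2619, -8.2807). Equal radii place G and R the same way about A: G = A + 8.9·n = (32.756, -3.3374), R = A − 8.9·n = (26.232, -19.899). Then |CR| = |R − C| = 32.926.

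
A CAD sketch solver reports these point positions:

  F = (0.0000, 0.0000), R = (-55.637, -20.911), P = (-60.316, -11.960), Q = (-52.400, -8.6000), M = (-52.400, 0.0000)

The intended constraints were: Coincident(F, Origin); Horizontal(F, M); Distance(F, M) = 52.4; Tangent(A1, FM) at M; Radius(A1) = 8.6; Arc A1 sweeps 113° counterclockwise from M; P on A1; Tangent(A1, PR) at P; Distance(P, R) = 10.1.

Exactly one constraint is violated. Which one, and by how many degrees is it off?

Tangent(A1, PR) at P — off by 4.60°.

F = (0.00, 0.00) ✓; F.y = 0.00, M.y = 0.00 ✓; |FM| = 52.40 ✓; ∠(QM, MF) = 90.00° ✓; |QM| = 8.600 ✓; bearing(Q→P) − bearing(Q→M) = 113.0° ✓; |QP| = 8.600 ✓; ∠(QP, PR) = 85.40° ✗; |PR| = 10.10 ✓.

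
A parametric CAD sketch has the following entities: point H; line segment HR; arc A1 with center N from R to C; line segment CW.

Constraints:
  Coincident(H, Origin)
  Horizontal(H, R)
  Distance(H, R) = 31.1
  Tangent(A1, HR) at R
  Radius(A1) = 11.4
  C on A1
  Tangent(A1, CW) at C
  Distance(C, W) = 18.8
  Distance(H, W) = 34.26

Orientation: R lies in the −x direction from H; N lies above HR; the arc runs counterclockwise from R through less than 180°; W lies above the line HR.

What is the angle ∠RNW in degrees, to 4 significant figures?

143.7°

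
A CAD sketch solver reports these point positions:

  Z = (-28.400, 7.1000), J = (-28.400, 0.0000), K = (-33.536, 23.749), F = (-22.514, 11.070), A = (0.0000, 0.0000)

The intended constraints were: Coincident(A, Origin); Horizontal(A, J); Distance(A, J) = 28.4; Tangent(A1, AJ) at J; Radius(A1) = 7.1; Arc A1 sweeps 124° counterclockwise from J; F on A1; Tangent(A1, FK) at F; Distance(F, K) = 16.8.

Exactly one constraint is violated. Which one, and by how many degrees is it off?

Tangent(A1, FK) at F — off by 7.00°.

A = (0.00, 0.00) ✓; A.y = 0.00, J.y = 0.00 ✓; |AJ| = 28.40 ✓; ∠(ZJ, JA) = 90.00° ✓; |ZJ| = 7.100 ✓; bearing(Z→F) − bearing(Z→J) = 124.0° ✓; |ZF| = 7.100 ✓; ∠(ZF, FK) = 83.00° ✗; |FK| = 16.80 ✓.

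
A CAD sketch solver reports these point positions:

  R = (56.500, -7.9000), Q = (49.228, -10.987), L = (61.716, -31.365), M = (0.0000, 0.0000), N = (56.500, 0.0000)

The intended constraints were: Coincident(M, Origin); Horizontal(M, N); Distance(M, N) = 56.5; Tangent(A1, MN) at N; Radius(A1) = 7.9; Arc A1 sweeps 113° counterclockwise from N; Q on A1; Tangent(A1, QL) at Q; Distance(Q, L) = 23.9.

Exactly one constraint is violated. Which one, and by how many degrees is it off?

Tangent(A1, QL) at Q — off by 8.50°.

M = (0.00, 0.00) ✓; M.y = 0.00, N.y = 0.00 ✓; |MN| = 56.50 ✓; ∠(RN, NM) = 90.00° ✓; |RN| = 7.900 ✓; bearing(R→Q) − bearing(R→N) = 113.0° ✓; |RQ| = 7.900 ✓; ∠(RQ, QL) = 81.50° ✗; |QL| = 23.90 ✓.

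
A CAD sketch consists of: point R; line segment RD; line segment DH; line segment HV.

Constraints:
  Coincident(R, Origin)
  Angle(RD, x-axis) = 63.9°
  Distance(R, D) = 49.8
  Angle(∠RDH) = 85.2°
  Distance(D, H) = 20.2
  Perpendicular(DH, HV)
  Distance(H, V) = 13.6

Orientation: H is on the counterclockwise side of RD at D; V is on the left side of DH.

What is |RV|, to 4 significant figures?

39.43

R is at the origin; RD runs at 63.9° with length 49.8, so D = 49.8·(cos 63.9°, sin 63.9°) = (21.91, 44.72). ∠RDH = 85.2°, so DH runs at 63.9° + (180° − 85.2°) = 158.7° from the x-axis; with |DH| = 20.2, H = D + 20.2·(cos 158.7°, sin 158.7°) = (3.089, 52.06). The perpendicularity gives HV at right angles to DH; with |HV| = 13.6 on the left of DH, V = H + 13.6·(-0.3633, -0.9317) = (-1.851, 39.39). Then |RV| = |V − R| = 39.43.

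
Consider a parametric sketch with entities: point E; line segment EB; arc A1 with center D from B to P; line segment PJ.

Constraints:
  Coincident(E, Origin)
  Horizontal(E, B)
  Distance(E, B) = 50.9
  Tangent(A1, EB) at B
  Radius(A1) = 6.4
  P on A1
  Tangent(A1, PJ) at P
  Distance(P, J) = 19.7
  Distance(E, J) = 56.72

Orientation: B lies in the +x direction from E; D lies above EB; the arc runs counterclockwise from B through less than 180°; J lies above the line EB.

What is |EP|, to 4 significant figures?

57.54

E is at the origin; E and B share the same y with |EB| = 50.9 and B on the +x side, so B = (50.90, 0.000). Since A1 is tangent to EB there, DB ⟂ EB, so D = B + (0, 6.4) = (50.90, 6.400). Since DP ⟂ PJ (tangency), |DJ| = √(6.4² + 19.7²) = 20.71 regardless of where P sits on A1. So J lies on both circle(E, 56.72) and circle(D, 20.71); the above-EB intersection is J = (49.83, 27.09). P is the foot of the tangent from J: P = (56.88, 8.688).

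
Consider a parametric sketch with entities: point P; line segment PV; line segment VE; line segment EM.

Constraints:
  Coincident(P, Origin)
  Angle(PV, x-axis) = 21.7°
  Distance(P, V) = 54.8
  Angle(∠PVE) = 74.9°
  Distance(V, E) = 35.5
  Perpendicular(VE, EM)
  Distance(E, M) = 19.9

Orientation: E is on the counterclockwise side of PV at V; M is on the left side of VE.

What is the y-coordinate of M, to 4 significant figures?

36.77

P is at the origin; PV runs at 21.7° with length 54.8, so V = 54.8·(cos 21.7°, sin 21.7°) = (50.92, 20.26). ∠PVE = 74.9°, so VE runs at 21.7° + (180° − 74.9°) = 126.8° from the x-axis; with |VE| = 35.5, E = V + 35.5·(cos 126.8°, sin 126.8°) = (29.65, 48.69). The perpendicularity gives EM at right angles to VE; with |EM| = 19.9 on the left of VE, M = E + 19.9·(-0.8007, -0.5990) = (13.72, 36.77). So M.y = 36.77.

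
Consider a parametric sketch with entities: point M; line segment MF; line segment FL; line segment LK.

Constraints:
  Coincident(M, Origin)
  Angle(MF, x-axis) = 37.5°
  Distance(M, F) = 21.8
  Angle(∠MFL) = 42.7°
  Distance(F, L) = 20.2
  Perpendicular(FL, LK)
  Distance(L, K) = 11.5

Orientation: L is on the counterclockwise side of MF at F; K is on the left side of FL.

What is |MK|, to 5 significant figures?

5.3148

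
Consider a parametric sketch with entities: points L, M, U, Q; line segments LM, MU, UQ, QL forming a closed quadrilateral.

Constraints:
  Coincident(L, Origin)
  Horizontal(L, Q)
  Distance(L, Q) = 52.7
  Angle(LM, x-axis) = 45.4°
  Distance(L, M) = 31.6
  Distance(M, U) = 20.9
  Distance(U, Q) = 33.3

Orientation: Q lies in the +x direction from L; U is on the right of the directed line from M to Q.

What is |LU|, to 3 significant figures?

19.5

L is at the origin; L and Q share the same y with |LQ| = 52.7 and Q in +x, so Q = (52.7, 0). LM runs at 45.4° with |LM| = 31.6, so M = (22.2, 22.5). U is determined by |MU| = 20.9 and |UQ| = 33.3 together: it lies at the intersection of circle(M, 20.9) and circle(Q, 33.3). With |MQ| = 37.9, the foot of the radical line on MQ is 10.1 from M and the perpendicular offset is √(20.9² − 10.1²) = 18.3. Taking the right-of-MQ solution: U = (19.4, 1.78).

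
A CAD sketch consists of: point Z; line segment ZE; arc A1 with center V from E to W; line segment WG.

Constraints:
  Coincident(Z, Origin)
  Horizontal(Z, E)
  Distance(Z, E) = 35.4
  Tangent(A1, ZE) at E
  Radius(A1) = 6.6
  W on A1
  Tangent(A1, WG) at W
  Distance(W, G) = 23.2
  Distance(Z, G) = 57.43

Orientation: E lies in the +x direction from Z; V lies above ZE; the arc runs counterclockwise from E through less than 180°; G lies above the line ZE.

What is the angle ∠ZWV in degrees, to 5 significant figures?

33.174°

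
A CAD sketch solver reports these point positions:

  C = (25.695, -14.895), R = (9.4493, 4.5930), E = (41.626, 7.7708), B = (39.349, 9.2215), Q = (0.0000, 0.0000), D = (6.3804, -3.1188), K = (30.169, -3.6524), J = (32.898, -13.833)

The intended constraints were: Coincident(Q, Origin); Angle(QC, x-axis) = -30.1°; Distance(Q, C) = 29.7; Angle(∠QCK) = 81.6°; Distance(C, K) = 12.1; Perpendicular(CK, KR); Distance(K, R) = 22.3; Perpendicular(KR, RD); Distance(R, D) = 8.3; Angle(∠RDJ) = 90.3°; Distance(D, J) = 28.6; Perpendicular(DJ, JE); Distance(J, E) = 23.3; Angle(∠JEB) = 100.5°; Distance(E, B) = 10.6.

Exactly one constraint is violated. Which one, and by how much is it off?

Distance(E, B) = 10.6 — off by 7.90.

Q = (0.00, 0.00) ✓; QC at -30.10° ✓; |QC| = 29.70 ✓; ∠QCK = 81.60° ✓; |CK| = 12.10 ✓; ∠(CK, KR) = 90.00° ✓; |KR| = 22.30 ✓; ∠(KR, RD) = 90.00° ✓; |RD| = 8.300 ✓; ∠RDJ = 90.30° ✓; |DJ| = 28.60 ✓; ∠(DJ, JE) = 90.00° ✓; |JE| = 23.30 ✓; ∠JEB = 100.5° ✓; |EB| = 2.700 ✗.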